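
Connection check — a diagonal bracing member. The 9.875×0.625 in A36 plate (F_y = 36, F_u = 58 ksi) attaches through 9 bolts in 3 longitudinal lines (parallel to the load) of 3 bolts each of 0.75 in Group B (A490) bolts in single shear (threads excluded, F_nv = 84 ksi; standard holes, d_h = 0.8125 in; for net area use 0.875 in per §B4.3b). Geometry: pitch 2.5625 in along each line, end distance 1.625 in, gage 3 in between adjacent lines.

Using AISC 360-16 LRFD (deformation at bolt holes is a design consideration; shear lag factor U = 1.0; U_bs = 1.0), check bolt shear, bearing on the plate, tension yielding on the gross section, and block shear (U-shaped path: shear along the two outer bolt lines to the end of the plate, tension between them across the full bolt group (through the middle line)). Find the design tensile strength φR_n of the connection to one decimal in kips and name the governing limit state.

200.0 kips (gross-section yield governs)

Bolt shear: A_b = π(0.75)²/4 = 0.44179 in². φR_n = 0.75 × 84 × 0.44179 × 9 × 1 = 250.5 kips.
Bearing (0.625 in plate, F_u = 58 ksi): end bolts L_c = 1.625 − 0.8125/2 = 1.21875, R_n = min(1.2×1.21875×0.625×58, 2.4×0.75×0.625×58) = 53.016 kips/bolt; interior L_c = 2.5625 − 0.8125 = 1.75, R_n = 65.25 kips/bolt. φR_n = 0.75 × (3×53.016 + 6×65.25) = 412.9 kips.
Tension yield (gross): A_g = 9.875×0.625 = 6.1719 in². φR_n = 0.90 × 36 × 6.1719 = 200.0 kips.
Block shear: shear path 2×[1.625+2×2.5625] = 2×6.75 in, A_gv = 8.4375, A_nv = 2×(6.75 − 2.5×0.875)×0.625 = 5.7031 in²; tension across gage: (6 − 2×0.875)×0.625 = 2.6563 in². R_n = min(0.6×58×5.7031, 0.6×36×8.4375) + 1.0×58×2.6563 = min(198.47, 182.25) + 154.07 = 336.32 kips. φR_n = 0.75 × 336.32 = 252.2 kips.
Governing: min(250.5, 412.9, 200.0, 252.2) = 200.0 kips → gross-section yield.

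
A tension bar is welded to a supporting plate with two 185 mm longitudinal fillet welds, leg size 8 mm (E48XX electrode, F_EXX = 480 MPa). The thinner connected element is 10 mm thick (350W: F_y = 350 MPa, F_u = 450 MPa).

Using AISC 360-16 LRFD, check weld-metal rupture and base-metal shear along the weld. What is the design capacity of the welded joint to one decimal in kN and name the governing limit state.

452.0 kN (weld metal governs)

Weld metal: throat = 0.707×8 = 5.656 mm, L = 2×185 = 370 mm. φR_n = 0.75 × 0.6 × 480 × 5.656 × 370 = 452.0 kN.
Base metal shear (10 mm plate): yield φR_n = 1.0×0.6×350×10×370 = 777.0 kN; rupture φR_n = 0.75×0.6×450×10×370 = 749.3 kN; take 749.3 kN (rupture).
Governing: min(452.0, 749.3) = 452.0 kN → weld metal.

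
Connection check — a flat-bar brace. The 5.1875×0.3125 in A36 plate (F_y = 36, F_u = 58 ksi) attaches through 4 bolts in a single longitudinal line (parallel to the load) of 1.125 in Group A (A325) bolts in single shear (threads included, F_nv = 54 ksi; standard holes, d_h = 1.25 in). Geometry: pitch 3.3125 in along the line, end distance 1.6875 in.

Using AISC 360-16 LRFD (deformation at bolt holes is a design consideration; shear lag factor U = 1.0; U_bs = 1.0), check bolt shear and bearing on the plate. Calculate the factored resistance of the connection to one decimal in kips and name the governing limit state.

Bolt shear: A_b = π(1.125)²/4 = 0.99402 in². φR_n = 0.75 × 54 × 0.99402 × 4 × 1 = 161.0 kips.
Bearing (0.3125 in plate, F_u = 58 ksi): end bolts L_c = 1.6875 − 1.25/2 = 1.0625, R_n = min(1.2×1.0625×0.3125×58, 2.4×1.125×0.3125×58) = 23.109 kips/bolt; interior L_c = 3.3125 − 1.25 = 2.0625, R_n = 44.859 kips/bolt. φR_n = 0.75 × (1×23.109 + 3×44.859) = 118.3 kips.
Governing: min(161.0, 118.3) = 118.3 kips → bearing.

118.3 kips (bearing governs)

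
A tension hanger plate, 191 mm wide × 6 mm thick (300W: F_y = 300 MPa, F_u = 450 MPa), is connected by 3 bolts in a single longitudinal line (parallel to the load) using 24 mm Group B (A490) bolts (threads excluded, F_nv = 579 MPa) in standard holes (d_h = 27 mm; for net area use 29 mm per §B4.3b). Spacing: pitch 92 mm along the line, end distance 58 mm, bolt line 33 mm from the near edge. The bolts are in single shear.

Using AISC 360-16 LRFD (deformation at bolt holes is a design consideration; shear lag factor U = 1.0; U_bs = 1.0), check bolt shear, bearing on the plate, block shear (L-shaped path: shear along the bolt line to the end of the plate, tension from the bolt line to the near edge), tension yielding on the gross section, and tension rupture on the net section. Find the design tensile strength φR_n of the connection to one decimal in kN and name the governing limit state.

Bolt shear: A_b = π(24)²/4 = 452.39 mm². φR_n = 0.75 × 579 × 452.39 × 3 × 1 = 589.4 kN.
Bearing (6 mm plate, F_u = 450 MPa): end bolts L_c = 58 − 27/2 = 44.5, R_n = min(1.2×44.5×6×450, 2.4×24×6×450) = 144.18 kN/bolt; interior L_c = 92 − 27 = 65, R_n = 155.52 kN/bolt. φR_n = 0.75 × (1×144.18 + 2×155.52) = 341.4 kN.
Block shear: shear path 1×[58+2×92] = 1×242 mm, A_gv = 1452, A_nv = 1×(242 − 2.5×29)×6 = 1017 mm²; tension to near edge: (33 − 0.5×29)×6 = 111 mm². R_n = min(0.6×450×1017, 0.6×300×1452) + 1.0×450×111 = min(274.59, 261.36) + 49.95 = 311.31 kN. φR_n = 0.75 × 311.31 = 233.5 kN.
Tension yield (gross): A_g = 191×6 = 1146 mm². φR_n = 0.90 × 300 × 1146 = 309.4 kN.
Tension rupture (net): A_n = (191 − 1×29)×6 = 972 mm² (U = 1.0, A_e = A_n). φR_n = 0.75 × 450 × 972 = 328.1 kN.
Governing: min(589.4, 341.4, 233.5, 309.4, 328.1) = 233.5 kN → block shear.

233.5 kN (block shear governs)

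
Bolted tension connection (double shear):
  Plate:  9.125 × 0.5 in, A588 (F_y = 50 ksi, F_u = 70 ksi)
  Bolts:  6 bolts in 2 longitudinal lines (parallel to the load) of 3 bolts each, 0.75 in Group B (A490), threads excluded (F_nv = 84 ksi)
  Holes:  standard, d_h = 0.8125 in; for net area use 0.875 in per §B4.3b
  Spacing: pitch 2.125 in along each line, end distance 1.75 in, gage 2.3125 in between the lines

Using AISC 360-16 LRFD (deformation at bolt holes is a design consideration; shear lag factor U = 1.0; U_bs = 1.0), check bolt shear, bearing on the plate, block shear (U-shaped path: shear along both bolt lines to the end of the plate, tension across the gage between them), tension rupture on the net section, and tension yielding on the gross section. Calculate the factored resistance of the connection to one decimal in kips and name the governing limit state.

Bolt shear: A_b = π(0.75)²/4 = 0.44179 in². φR_n = 0.75 × 84 × 0.44179 × 6 × 2 = 334.0 kips.
Bearing (0.5 in plate, F_u = 70 ksi): end bolts L_c = 1.75 − 0.8125/2 = 1.34375, R_n = min(1.2×1.34375×0.5×70, 2.4×0.75×0.5×70) = 56.438 kips/bolt; interior L_c = 2.125 − 0.8125 = 1.3125, R_n = 55.125 kips/bolt. φR_n = 0.75 × (2×56.438 + 4×55.125) = 250.0 kips.
Block shear: shear path 2×[1.75+2×2.125] = 2×6 in, A_gv = 6, A_nv = 2×(6 − 2.5×0.875)×0.5 = 3.8125 in²; tension across gage: (2.3125 − 1×0.875)×0.5 = 0.71875 in². R_n = min(0.6×70×3.8125, 0.6×50×6) + 1.0×70×0.71875 = min(160.13, 180) + 50.313 = 210.44 kips. φR_n = 0.75 × 210.44 = 157.8 kips.
Tension rupture (net): A_n = (9.125 − 2×0.875)×0.5 = 3.6875 in² (U = 1.0, A_e = A_n). φR_n = 0.75 × 70 × 3.6875 = 193.6 kips.
Tension yield (gross): A_g = 9.125×0.5 = 4.5625 in². φR_n = 0.90 × 50 × 4.5625 = 205.3 kips.
Governing: min(334.0, 250.0, 157.8, 193.6, 205.3) = 157.8 kips → block shear.

157.8 kips (block shear governs)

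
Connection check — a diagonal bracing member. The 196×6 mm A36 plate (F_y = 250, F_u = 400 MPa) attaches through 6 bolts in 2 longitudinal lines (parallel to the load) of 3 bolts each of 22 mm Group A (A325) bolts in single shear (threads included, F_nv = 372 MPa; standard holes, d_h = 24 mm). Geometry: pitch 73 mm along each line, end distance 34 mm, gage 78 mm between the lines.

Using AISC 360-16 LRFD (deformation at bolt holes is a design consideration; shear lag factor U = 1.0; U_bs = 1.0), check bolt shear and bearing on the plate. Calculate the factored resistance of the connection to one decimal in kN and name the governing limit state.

Bolt shear: A_b = π(22)²/4 = 380.13 mm². φR_n = 0.75 × 372 × 380.13 × 6 × 1 = 636.3 kN.
Bearing (6 mm plate, F_u = 400 MPa): end bolts L_c = 34 − 24/2 = 22, R_n = min(1.2×22×6×400, 2.4×22×6×400) = 63.36 kN/bolt; interior L_c = 73 − 24 = 49, R_n = 126.72 kN/bolt. φR_n = 0.75 × (2×63.36 + 4×126.72) = 475.2 kN.
Governing: min(636.3, 475.2) = 475.2 kN → bearing.

475.2 kN (bearing governs)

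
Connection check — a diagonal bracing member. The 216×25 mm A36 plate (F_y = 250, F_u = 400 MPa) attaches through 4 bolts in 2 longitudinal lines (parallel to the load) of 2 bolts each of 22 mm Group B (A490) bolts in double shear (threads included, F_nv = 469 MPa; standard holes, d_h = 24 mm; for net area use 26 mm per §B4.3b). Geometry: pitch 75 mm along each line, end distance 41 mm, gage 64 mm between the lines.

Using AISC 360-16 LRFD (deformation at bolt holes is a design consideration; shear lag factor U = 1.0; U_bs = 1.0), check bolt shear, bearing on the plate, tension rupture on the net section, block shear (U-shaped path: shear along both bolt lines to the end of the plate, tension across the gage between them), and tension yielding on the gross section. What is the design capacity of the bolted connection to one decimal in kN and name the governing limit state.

Bolt shear: A_b = π(22)²/4 = 380.13 mm². φR_n = 0.75 × 469 × 380.13 × 4 × 2 = 1069.7 kN.
Bearing (25 mm plate, F_u = 400 MPa): end bolts L_c = 41 − 24/2 = 29, R_n = min(1.2×29×25×400, 2.4×22×25×400) = 348 kN/bolt; interior L_c = 75 − 24 = 51, R_n = 528 kN/bolt. φR_n = 0.75 × (2×348 + 2×528) = 1314.0 kN.
Tension rupture (net): A_n = (216 − 2×26)×25 = 4100 mm² (U = 1.0, A_e = A_n). φR_n = 0.75 × 400 × 4100 = 1230.0 kN.
Block shear: shear path 2×[41+1×75] = 2×116 mm, A_gv = 5800, A_nv = 2×(116 − 1.5×26)×25 = 3850 mm²; tension across gage: (64 − 1×26)×25 = 950 mm². R_n = min(0.6×400×3850, 0.6×250×5800) + 1.0×400×950 = min(924, 870) + 380 = 1250 kN. φR_n = 0.75 × 1250 = 937.5 kN.
Tension yield (gross): A_g = 216×25 = 5400 mm². φR_n = 0.90 × 250 × 5400 = 1215.0 kN.
Governing: min(1069.7, 1314.0, 1230.0, 937.5, 1215.0) = 937.5 kN → block shear.

937.5 kN (block shear governs)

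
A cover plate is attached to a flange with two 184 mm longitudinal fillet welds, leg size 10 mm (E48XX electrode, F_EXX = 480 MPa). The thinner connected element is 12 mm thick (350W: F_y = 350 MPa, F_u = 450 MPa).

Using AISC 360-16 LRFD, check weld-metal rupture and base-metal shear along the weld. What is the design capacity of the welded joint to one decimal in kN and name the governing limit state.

562.0 kN (weld metal governs)

Weld metal: throat = 0.707×10 = 7.07 mm, L = 2×184 = 368 mm. φR_n = 0.75 × 0.6 × 480 × 7.07 × 368 = 562.0 kN.
Base metal shear (12 mm plate): yield φR_n = 1.0×0.6×350×12×368 = 927.4 kN; rupture φR_n = 0.75×0.6×450×12×368 = 894.2 kN; take 894.2 kN (rupture).
Governing: min(562.0, 894.2) = 562.0 kN → weld metal.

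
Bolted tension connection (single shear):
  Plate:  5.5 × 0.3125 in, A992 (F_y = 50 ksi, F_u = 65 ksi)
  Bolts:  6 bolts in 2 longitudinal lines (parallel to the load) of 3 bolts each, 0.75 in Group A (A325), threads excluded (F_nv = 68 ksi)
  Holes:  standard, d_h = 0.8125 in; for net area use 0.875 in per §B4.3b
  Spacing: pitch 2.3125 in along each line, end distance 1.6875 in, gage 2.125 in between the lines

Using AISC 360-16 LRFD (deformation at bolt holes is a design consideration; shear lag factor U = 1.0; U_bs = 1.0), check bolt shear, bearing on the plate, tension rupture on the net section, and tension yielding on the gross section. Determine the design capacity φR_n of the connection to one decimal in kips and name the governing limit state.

57.1 kips (net-section rupture governs)

Bolt shear: A_b = π(0.75)²/4 = 0.44179 in². φR_n = 0.75 × 68 × 0.44179 × 6 × 1 = 135.2 kips.
Bearing (0.3125 in plate, F_u = 65 ksi): end bolts L_c = 1.6875 − 0.8125/2 = 1.28125, R_n = min(1.2×1.28125×0.3125×65, 2.4×0.75×0.3125×65) = 31.23 kips/bolt; interior L_c = 2.3125 − 0.8125 = 1.5, R_n = 36.563 kips/bolt. φR_n = 0.75 × (2×31.23 + 4×36.563) = 156.5 kips.
Tension rupture (net): A_n = (5.5 − 2×0.875)×0.3125 = 1.1719 in² (U = 1.0, A_e = A_n). φR_n = 0.75 × 65 × 1.1719 = 57.1 kips.
Tension yield (gross): A_g = 5.5×0.3125 = 1.7188 in². φR_n = 0.90 × 50 × 1.7188 = 77.3 kips.
Governing: min(135.2, 156.5, 57.1, 77.3) = 57.1 kips → net-section rupture.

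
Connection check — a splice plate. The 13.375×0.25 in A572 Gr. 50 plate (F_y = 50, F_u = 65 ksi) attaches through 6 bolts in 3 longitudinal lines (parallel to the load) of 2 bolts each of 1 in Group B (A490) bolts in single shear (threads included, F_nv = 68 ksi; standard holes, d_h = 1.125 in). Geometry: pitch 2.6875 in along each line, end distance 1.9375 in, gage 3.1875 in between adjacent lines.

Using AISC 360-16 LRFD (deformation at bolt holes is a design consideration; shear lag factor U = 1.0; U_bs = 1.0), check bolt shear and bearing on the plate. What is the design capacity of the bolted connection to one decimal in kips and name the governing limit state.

Bolt shear: A_b = π(1)²/4 = 0.7854 in². φR_n = 0.75 × 68 × 0.7854 × 6 × 1 = 240.3 kips.
Bearing (0.25 in plate, F_u = 65 ksi): end bolts L_c = 1.9375 − 1.125/2 = 1.375, R_n = min(1.2×1.375×0.25×65, 2.4×1×0.25×65) = 26.813 kips/bolt; interior L_c = 2.6875 − 1.125 = 1.5625, R_n = 30.469 kips/bolt. φR_n = 0.75 × (3×26.813 + 3×30.469) = 128.9 kips.
Governing: min(240.3, 128.9) = 128.9 kips → bearing.

128.9 kips (bearing governs)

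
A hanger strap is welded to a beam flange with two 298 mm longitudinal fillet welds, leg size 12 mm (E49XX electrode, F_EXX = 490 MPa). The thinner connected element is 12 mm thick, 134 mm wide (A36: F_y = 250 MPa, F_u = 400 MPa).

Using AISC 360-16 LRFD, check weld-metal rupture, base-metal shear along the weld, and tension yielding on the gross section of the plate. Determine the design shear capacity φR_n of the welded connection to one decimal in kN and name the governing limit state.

Weld metal: throat = 0.707×12 = 8.484 mm, L = 2×298 = 596 mm. φR_n = 0.75 × 0.6 × 490 × 8.484 × 596 = 1115.0 kN.
Base metal shear (12 mm plate): yield φR_n = 1.0×0.6×250×12×596 = 1072.8 kN; rupture φR_n = 0.75×0.6×400×12×596 = 1287.4 kN; take 1072.8 kN (yield).
Tension yield (gross): A_g = 134×12 = 1608 mm². φR_n = 0.90 × 250 × 1608 = 361.8 kN.
Governing: min(1115.0, 1072.8, 361.8) = 361.8 kN → gross-section yield.

361.8 kN (gross-section yield governs)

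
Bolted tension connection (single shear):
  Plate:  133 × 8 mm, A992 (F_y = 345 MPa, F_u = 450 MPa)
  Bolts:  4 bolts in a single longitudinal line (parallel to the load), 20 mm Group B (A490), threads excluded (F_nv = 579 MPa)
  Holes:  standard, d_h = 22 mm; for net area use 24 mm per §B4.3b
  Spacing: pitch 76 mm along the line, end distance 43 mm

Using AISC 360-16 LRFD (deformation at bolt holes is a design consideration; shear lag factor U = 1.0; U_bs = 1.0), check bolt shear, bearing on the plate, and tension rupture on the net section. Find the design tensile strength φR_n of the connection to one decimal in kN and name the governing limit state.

Bolt shear: A_b = π(20)²/4 = 314.16 mm². φR_n = 0.75 × 579 × 314.16 × 4 × 1 = 545.7 kN.
Bearing (8 mm plate, F_u = 450 MPa): end bolts L_c = 43 − 22/2 = 32, R_n = min(1.2×32×8×450, 2.4×20×8×450) = 138.24 kN/bolt; interior L_c = 76 − 22 = 54, R_n = 172.8 kN/bolt. φR_n = 0.75 × (1×138.24 + 3×172.8) = 492.5 kN.
Tension rupture (net): A_n = (133 − 1×24)×8 = 872 mm² (U = 1.0, A_e = A_n). φR_n = 0.75 × 450 × 872 = 294.3 kN.
Governing: min(545.7, 492.5, 294.3) = 294.3 kN → net-section rupture.

294.3 kN (net-section rupture governs)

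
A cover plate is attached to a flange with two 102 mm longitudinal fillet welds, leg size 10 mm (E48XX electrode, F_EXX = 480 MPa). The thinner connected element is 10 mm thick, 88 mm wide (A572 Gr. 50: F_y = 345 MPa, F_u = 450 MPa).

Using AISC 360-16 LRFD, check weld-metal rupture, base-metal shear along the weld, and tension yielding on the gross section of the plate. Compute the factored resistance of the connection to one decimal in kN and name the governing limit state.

273.2 kN (gross-section yield governs)

Weld metal: throat = 0.707×10 = 7.07 mm, L = 2×102 = 204 mm. φR_n = 0.75 × 0.6 × 480 × 7.07 × 204 = 311.5 kN.
Base metal shear (10 mm plate): yield φR_n = 1.0×0.6×345×10×204 = 422.3 kN; rupture φR_n = 0.75×0.6×450×10×204 = 413.1 kN; take 413.1 kN (rupture).
Tension yield (gross): A_g = 88×10 = 880 mm². φR_n = 0.90 × 345 × 880 = 273.2 kN.
Governing: min(311.5, 413.1, 273.2) = 273.2 kN → gross-section yield.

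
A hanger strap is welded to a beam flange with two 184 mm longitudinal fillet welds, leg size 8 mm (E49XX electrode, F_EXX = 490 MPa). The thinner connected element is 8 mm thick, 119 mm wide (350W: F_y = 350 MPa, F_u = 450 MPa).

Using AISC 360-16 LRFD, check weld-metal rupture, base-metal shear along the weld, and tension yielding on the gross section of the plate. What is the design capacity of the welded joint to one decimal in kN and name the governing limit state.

299.9 kN (gross-section yield governs)

Weld metal: throat = 0.707×8 = 5.656 mm, L = 2×184 = 368 mm. φR_n = 0.75 × 0.6 × 490 × 5.656 × 368 = 459.0 kN.
Base metal shear (8 mm plate): yield φR_n = 1.0×0.6×350×8×368 = 618.2 kN; rupture φR_n = 0.75×0.6×450×8×368 = 596.2 kN; take 596.2 kN (rupture).
Tension yield (gross): A_g = 119×8 = 952 mm². φR_n = 0.90 × 350 × 952 = 299.9 kN.
Governing: min(459.0, 596.2, 299.9) = 299.9 kN → gross-section yield.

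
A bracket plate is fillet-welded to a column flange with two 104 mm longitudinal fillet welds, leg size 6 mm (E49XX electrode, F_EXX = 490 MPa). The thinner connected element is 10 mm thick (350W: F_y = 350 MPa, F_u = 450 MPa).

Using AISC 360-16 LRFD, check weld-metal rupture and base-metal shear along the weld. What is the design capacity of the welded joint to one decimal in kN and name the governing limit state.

194.6 kN (weld metal governs)

Weld metal: throat = 0.707×6 = 4.242 mm, L = 2×104 = 208 mm. φR_n = 0.75 × 0.6 × 490 × 4.242 × 208 = 194.6 kN.
Base metal shear (10 mm plate): yield φR_n = 1.0×0.6×350×10×208 = 436.8 kN; rupture φR_n = 0.75×0.6×450×10×208 = 421.2 kN; take 421.2 kN (rupture).
Governing: min(194.6, 421.2) = 194.6 kN → weld metal.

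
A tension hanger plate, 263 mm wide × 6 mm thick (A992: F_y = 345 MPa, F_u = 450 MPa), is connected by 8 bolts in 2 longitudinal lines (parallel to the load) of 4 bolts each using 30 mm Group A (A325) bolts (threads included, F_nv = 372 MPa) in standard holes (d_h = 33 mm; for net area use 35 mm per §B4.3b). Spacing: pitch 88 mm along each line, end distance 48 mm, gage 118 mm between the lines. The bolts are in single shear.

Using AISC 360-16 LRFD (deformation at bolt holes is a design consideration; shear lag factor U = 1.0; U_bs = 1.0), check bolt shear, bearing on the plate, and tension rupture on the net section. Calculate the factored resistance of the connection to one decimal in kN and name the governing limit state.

Bolt shear: A_b = π(30)²/4 = 706.86 mm². φR_n = 0.75 × 372 × 706.86 × 8 × 1 = 1577.7 kN.
Bearing (6 mm plate, F_u = 450 MPa): end bolts L_c = 48 − 33/2 = 31.5, R_n = min(1.2×31.5×6×450, 2.4×30×6×450) = 102.06 kN/bolt; interior L_c = 88 − 33 = 55, R_n = 178.2 kN/bolt. φR_n = 0.75 × (2×102.06 + 6×178.2) = 955.0 kN.
Tension rupture (net): A_n = (263 − 2×35)×6 = 1158 mm² (U = 1.0, A_e = A_n). φR_n = 0.75 × 450 × 1158 = 390.8 kN.
Governing: min(1577.7, 955.0, 390.8) = 390.8 kN → net-section rupture.

390.8 kN (net-section rupture governs)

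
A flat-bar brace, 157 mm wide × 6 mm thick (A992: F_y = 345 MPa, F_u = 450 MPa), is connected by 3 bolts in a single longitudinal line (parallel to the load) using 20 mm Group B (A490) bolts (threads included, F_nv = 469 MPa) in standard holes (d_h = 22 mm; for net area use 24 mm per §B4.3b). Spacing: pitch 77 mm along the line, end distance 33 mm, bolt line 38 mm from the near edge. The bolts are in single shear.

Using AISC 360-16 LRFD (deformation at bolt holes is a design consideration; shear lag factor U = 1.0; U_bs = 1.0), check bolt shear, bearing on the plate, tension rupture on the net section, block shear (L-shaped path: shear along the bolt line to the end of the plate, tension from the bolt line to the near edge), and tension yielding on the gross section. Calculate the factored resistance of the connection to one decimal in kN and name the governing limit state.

207.0 kN (block shear governs)

Bolt shear: A_b = π(20)²/4 = 314.16 mm². φR_n = 0.75 × 469 × 314.16 × 3 × 1 = 331.5 kN.
Bearing (6 mm plate, F_u = 450 MPa): end bolts L_c = 33 − 22/2 = 22, R_n = min(1.2×22×6×450, 2.4×20×6×450) = 71.28 kN/bolt; interior L_c = 77 − 22 = 55, R_n = 129.6 kN/bolt. φR_n = 0.75 × (1×71.28 + 2×129.6) = 247.9 kN.
Tension rupture (net): A_n = (157 − 1×24)×6 = 798 mm² (U = 1.0, A_e = A_n). φR_n = 0.75 × 450 × 798 = 269.3 kN.
Block shear: shear path 1×[33+2×77] = 1×187 mm, A_gv = 1122, A_nv = 1×(187 − 2.5×24)×6 = 762 mm²; tension to near edge: (38 − 0.5×24)×6 = 156 mm². R_n = min(0.6×450×762, 0.6×345×1122) + 1.0×450×156 = min(205.74, 232.25) + 70.2 = 275.94 kN. φR_n = 0.75 × 275.94 = 207.0 kN.
Tension yield (gross): A_g = 157×6 = 942 mm². φR_n = 0.90 × 345 × 942 = 292.5 kN.
Governing: min(331.5, 247.9, 269.3, 207.0, 292.5) = 207.0 kN → block shear.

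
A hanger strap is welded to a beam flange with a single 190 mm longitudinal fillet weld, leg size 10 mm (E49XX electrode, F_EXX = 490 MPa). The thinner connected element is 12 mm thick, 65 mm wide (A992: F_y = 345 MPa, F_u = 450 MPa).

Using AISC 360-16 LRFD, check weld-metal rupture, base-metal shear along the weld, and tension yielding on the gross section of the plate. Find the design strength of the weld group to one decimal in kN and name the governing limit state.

Weld metal: throat = 0.707×10 = 7.07 mm, L = 190 mm. φR_n = 0.75 × 0.6 × 490 × 7.07 × 190 = 296.2 kN.
Base metal shear (12 mm plate): yield φR_n = 1.0×0.6×345×12×190 = 472.0 kN; rupture φR_n = 0.75×0.6×450×12×190 = 461.7 kN; take 461.7 kN (rupture).
Tension yield (gross): A_g = 65×12 = 780 mm². φR_n = 0.90 × 345 × 780 = 242.2 kN.
Governing: min(296.2, 461.7, 242.2) = 242.2 kN → gross-section yield.

242.2 kN (gross-section yield governs)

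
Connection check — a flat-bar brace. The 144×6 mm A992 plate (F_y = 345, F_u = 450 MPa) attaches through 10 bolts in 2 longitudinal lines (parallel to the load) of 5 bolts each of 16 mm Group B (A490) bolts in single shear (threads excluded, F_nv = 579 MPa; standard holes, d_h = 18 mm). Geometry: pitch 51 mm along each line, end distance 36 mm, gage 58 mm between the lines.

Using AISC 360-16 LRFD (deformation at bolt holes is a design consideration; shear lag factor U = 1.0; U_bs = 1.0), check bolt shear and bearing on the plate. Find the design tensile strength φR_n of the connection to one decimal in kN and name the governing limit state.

Bolt shear: A_b = π(16)²/4 = 201.06 mm². φR_n = 0.75 × 579 × 201.06 × 10 × 1 = 873.1 kN.
Bearing (6 mm plate, F_u = 450 MPa): end bolts L_c = 36 − 18/2 = 27, R_n = min(1.2×27×6×450, 2.4×16×6×450) = 87.48 kN/bolt; interior L_c = 51 − 18 = 33, R_n = 103.68 kN/bolt. φR_n = 0.75 × (2×87.48 + 8×103.68) = 753.3 kN.
Governing: min(873.1, 753.3) = 753.3 kN → bearing.

753.3 kN (bearing governs)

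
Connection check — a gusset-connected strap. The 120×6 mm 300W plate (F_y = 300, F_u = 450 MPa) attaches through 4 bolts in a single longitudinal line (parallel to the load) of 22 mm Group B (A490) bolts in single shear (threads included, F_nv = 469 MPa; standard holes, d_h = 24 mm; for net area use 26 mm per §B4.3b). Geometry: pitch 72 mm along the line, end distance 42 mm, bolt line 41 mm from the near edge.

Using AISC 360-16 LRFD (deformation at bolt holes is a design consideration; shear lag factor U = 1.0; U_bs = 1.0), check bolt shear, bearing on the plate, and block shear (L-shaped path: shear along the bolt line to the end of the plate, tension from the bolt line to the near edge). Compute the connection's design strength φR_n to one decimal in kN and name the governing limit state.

259.6 kN (block shear governs)

Bolt shear: A_b = π(22)²/4 = 380.13 mm². φR_n = 0.75 × 469 × 380.13 × 4 × 1 = 534.8 kN.
Bearing (6 mm plate, F_u = 450 MPa): end bolts L_c = 42 − 24/2 = 30, R_n = min(1.2×30×6×450, 2.4×22×6×450) = 97.2 kN/bolt; interior L_c = 72 − 24 = 48, R_n = 142.56 kN/bolt. φR_n = 0.75 × (1×97.2 + 3×142.56) = 393.7 kN.
Block shear: shear path 1×[42+3×72] = 1×258 mm, A_gv = 1548, A_nv = 1×(258 − 3.5×26)×6 = 1002 mm²; tension to near edge: (41 − 0.5×26)×6 = 168 mm². R_n = min(0.6×450×1002, 0.6×300×1548) + 1.0×450×168 = min(270.54, 278.64) + 75.6 = 346.14 kN. φR_n = 0.75 × 346.14 = 259.6 kN.
Governing: min(534.8, 393.7, 259.6) = 259.6 kN → block shear.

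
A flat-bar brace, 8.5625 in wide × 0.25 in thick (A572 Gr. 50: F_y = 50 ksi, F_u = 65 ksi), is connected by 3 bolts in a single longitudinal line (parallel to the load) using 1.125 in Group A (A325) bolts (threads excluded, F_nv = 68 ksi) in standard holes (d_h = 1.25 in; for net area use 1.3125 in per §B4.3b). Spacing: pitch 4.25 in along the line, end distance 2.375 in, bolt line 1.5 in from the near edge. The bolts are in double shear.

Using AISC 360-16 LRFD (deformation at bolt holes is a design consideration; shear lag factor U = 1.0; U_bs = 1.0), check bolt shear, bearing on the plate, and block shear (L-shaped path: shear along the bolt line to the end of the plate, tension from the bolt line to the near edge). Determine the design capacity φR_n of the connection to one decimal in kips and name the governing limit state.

65.8 kips (block shear governs)

Bolt shear: A_b = π(1.125)²/4 = 0.99402 in². φR_n = 0.75 × 68 × 0.99402 × 3 × 2 = 304.2 kips.
Bearing (0.25 in plate, F_u = 65 ksi): end bolts L_c = 2.375 − 1.25/2 = 1.75, R_n = min(1.2×1.75×0.25×65, 2.4×1.125×0.25×65) = 34.125 kips/bolt; interior L_c = 4.25 − 1.25 = 3, R_n = 43.875 kips/bolt. φR_n = 0.75 × (1×34.125 + 2×43.875) = 91.4 kips.
Block shear: shear path 1×[2.375+2×4.25] = 1×10.875 in, A_gv = 2.7188, A_nv = 1×(10.875 − 2.5×1.3125)×0.25 = 1.8984 in²; tension to near edge: (1.5 − 0.5×1.3125)×0.25 = 0.21094 in². R_n = min(0.6×65×1.8984, 0.6×50×2.7188) + 1.0×65×0.21094 = min(74.038, 81.564) + 13.711 = 87.749 kips. φR_n = 0.75 × 87.749 = 65.8 kips.
Governing: min(304.2, 91.4, 65.8) = 65.8 kips → block shear.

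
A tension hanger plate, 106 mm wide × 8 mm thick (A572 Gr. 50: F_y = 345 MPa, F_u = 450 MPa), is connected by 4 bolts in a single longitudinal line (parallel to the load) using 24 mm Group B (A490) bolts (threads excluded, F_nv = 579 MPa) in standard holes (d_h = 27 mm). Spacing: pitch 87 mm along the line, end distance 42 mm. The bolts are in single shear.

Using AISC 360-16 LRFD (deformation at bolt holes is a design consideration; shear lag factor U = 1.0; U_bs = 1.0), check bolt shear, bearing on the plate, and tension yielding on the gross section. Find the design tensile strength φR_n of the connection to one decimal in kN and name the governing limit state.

Bolt shear: A_b = π(24)²/4 = 452.39 mm². φR_n = 0.75 × 579 × 452.39 × 4 × 1 = 785.8 kN.
Bearing (8 mm plate, F_u = 450 MPa): end bolts L_c = 42 − 27/2 = 28.5, R_n = min(1.2×28.5×8×450, 2.4×24×8×450) = 123.12 kN/bolt; interior L_c = 87 − 27 = 60, R_n = 207.36 kN/bolt. φR_n = 0.75 × (1×123.12 + 3×207.36) = 558.9 kN.
Tension yield (gross): A_g = 106×8 = 848 mm². φR_n = 0.90 × 345 × 848 = 263.3 kN.
Governing: min(785.8, 558.9, 263.3) = 263.3 kN → gross-section yield.

263.3 kN (gross-section yield governs)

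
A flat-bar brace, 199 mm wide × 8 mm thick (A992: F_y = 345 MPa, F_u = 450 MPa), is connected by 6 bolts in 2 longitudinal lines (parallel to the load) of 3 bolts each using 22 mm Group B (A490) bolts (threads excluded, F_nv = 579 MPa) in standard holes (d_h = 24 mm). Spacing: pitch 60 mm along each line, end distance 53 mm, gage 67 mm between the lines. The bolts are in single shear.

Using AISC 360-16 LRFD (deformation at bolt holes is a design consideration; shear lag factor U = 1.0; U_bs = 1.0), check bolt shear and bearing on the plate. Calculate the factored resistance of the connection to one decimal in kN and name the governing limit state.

732.2 kN (bearing governs)

Bolt shear: A_b = π(22)²/4 = 380.13 mm². φR_n = 0.75 × 579 × 380.13 × 6 × 1 = 990.4 kN.
Bearing (8 mm plate, F_u = 450 MPa): end bolts L_c = 53 − 24/2 = 41, R_n = min(1.2×41×8×450, 2.4×22×8×450) = 177.12 kN/bolt; interior L_c = 60 − 24 = 36, R_n = 155.52 kN/bolt. φR_n = 0.75 × (2×177.12 + 4×155.52) = 732.2 kN.
Governing: min(990.4, 732.2) = 732.2 kN → bearing.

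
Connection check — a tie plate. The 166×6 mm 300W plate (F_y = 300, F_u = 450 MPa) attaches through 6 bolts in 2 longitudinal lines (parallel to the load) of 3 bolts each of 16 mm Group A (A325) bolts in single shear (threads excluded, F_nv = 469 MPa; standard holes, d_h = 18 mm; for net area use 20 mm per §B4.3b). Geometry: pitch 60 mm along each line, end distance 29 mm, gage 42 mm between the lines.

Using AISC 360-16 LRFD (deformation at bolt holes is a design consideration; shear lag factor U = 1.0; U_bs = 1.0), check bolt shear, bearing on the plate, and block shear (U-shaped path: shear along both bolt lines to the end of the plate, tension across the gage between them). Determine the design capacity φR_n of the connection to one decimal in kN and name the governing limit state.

285.1 kN (block shear governs)

Bolt shear: A_b = π(16)²/4 = 201.06 mm². φR_n = 0.75 × 469 × 201.06 × 6 × 1 = 424.3 kN.
Bearing (6 mm plate, F_u = 450 MPa): end bolts L_c = 29 − 18/2 = 20, R_n = min(1.2×20×6×450, 2.4×16×6×450) = 64.8 kN/bolt; interior L_c = 60 − 18 = 42, R_n = 103.68 kN/bolt. φR_n = 0.75 × (2×64.8 + 4×103.68) = 408.2 kN.
Block shear: shear path 2×[29+2×60] = 2×149 mm, A_gv = 1788, A_nv = 2×(149 − 2.5×20)×6 = 1188 mm²; tension across gage: (42 − 1×20)×6 = 132 mm². R_n = min(0.6×450×1188, 0.6×300×1788) + 1.0×450×132 = min(320.76, 321.84) + 59.4 = 380.16 kN. φR_n = 0.75 × 380.16 = 285.1 kN.
Governing: min(424.3, 408.2, 285.1) = 285.1 kN → block shear.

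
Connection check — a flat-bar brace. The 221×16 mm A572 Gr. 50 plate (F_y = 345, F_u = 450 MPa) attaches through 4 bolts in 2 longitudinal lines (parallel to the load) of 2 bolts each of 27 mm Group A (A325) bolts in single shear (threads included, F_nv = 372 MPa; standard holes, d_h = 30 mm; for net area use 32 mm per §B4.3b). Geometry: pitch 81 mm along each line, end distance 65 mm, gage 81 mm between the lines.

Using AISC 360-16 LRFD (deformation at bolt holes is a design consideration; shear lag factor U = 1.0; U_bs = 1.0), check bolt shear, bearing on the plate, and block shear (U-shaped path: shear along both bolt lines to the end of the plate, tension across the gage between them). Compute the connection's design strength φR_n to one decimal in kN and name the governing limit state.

639.0 kN (bolt shear governs)

Bolt shear: A_b = π(27)²/4 = 572.56 mm². φR_n = 0.75 × 372 × 572.56 × 4 × 1 = 639.0 kN.
Bearing (16 mm plate, F_u = 450 MPa): end bolts L_c = 65 − 30/2 = 50, R_n = min(1.2×50×16×450, 2.4×27×16×450) = 432 kN/bolt; interior L_c = 81 − 30 = 51, R_n = 440.64 kN/bolt. φR_n = 0.75 × (2×432 + 2×440.64) = 1309.0 kN.
Block shear: shear path 2×[65+1×81] = 2×146 mm, A_gv = 4672, A_nv = 2×(146 − 1.5×32)×16 = 3136 mm²; tension across gage: (81 − 1×32)×16 = 784 mm². R_n = min(0.6×450×3136, 0.6×345×4672) + 1.0×450×784 = min(846.72, 967.1) + 352.8 = 1199.5 kN. φR_n = 0.75 × 1199.5 = 899.6 kN.
Governing: min(639.0, 1309.0, 899.6) = 639.0 kN → bolt shear.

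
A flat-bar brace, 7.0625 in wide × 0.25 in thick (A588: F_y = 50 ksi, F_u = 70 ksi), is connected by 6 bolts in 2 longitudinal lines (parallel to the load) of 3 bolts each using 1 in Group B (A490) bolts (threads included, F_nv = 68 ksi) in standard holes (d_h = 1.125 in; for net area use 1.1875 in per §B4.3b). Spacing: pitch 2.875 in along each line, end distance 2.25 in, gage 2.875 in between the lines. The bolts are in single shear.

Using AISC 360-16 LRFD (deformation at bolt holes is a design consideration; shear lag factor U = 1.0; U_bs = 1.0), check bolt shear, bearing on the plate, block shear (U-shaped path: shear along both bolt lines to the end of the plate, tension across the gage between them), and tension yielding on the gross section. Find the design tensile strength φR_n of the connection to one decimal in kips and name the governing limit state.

Bolt shear: A_b = π(1)²/4 = 0.7854 in². φR_n = 0.75 × 68 × 0.7854 × 6 × 1 = 240.3 kips.
Bearing (0.25 in plate, F_u = 70 ksi): end bolts L_c = 2.25 − 1.125/2 = 1.6875, R_n = min(1.2×1.6875×0.25×70, 2.4×1×0.25×70) = 35.438 kips/bolt; interior L_c = 2.875 − 1.125 = 1.75, R_n = 36.75 kips/bolt. φR_n = 0.75 × (2×35.438 + 4×36.75) = 163.4 kips.
Block shear: shear path 2×[2.25+2×2.875] = 2×8 in, A_gv = 4, A_nv = 2×(8 − 2.5×1.1875)×0.25 = 2.5156 in²; tension across gage: (2.875 − 1×1.1875)×0.25 = 0.42188 in². R_n = min(0.6×70×2.5156, 0.6×50×4) + 1.0×70×0.42188 = min(105.66, 120) + 29.532 = 135.19 kips. φR_n = 0.75 × 135.19 = 101.4 kips.
Tension yield (gross): A_g = 7.0625×0.25 = 1.7656 in². φR_n = 0.90 × 50 × 1.7656 = 79.5 kips.
Governing: min(240.3, 163.4, 101.4, 79.5) = 79.5 kips → gross-section yield.

79.5 kips (gross-section yield governs)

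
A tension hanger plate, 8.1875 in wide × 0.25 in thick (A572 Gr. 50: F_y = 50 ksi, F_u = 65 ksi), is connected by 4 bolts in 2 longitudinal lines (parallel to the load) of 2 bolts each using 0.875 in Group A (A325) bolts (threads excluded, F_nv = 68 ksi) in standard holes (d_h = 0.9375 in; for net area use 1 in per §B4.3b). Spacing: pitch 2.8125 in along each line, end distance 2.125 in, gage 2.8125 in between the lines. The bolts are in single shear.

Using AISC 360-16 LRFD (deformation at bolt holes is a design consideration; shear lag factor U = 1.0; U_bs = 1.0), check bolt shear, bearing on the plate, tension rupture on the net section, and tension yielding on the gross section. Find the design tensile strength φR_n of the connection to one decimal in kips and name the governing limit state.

75.4 kips (net-section rupture governs)

Bolt shear: A_b = π(0.875)²/4 = 0.60132 in². φR_n = 0.75 × 68 × 0.60132 × 4 × 1 = 122.7 kips.
Bearing (0.25 in plate, F_u = 65 ksi): end bolts L_c = 2.125 − 0.9375/2 = 1.65625, R_n = min(1.2×1.65625×0.25×65, 2.4×0.875×0.25×65) = 32.297 kips/bolt; interior L_c = 2.8125 − 0.9375 = 1.875, R_n = 34.125 kips/bolt. φR_n = 0.75 × (2×32.297 + 2×34.125) = 99.6 kips.
Tension rupture (net): A_n = (8.1875 − 2×1)×0.25 = 1.5469 in² (U = 1.0, A_e = A_n). φR_n = 0.75 × 65 × 1.5469 = 75.4 kips.
Tension yield (gross): A_g = 8.1875×0.25 = 2.0469 in². φR_n = 0.90 × 50 × 2.0469 = 92.1 kips.
Governing: min(122.7, 99.6, 75.4, 92.1) = 75.4 kips → net-section rupture.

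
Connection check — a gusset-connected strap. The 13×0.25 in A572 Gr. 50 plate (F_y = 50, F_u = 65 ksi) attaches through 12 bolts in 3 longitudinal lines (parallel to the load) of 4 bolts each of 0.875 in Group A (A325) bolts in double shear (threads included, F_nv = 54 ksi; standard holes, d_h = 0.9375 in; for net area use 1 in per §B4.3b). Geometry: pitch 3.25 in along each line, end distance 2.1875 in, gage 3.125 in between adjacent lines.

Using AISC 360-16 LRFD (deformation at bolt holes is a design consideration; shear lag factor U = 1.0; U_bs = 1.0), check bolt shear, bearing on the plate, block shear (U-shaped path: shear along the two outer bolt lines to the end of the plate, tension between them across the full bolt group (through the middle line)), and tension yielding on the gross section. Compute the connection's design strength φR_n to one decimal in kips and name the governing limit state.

146.3 kips (gross-section yield governs)

Bolt shear: A_b = π(0.875)²/4 = 0.60132 in². φR_n = 0.75 × 54 × 0.60132 × 12 × 2 = 584.5 kips.
Bearing (0.25 in plate, F_u = 65 ksi): end bolts L_c = 2.1875 − 0.9375/2 = 1.71875, R_n = min(1.2×1.71875×0.25×65, 2.4×0.875×0.25×65) = 33.516 kips/bolt; interior L_c = 3.25 − 0.9375 = 2.3125, R_n = 34.125 kips/bolt. φR_n = 0.75 × (3×33.516 + 9×34.125) = 305.8 kips.
Block shear: shear path 2×[2.1875+3×3.25] = 2×11.9375 in, A_gv = 5.9688, A_nv = 2×(11.9375 − 3.5×1)×0.25 = 4.2188 in²; tension across gage: (6.25 − 2×1)×0.25 = 1.0625 in². R_n = min(0.6×65×4.2188, 0.6×50×5.9688) + 1.0×65×1.0625 = min(164.53, 179.06) + 69.063 = 233.59 kips. φR_n = 0.75 × 233.59 = 175.2 kips.
Tension yield (gross): A_g = 13×0.25 = 3.25 in². φR_n = 0.90 × 50 × 3.25 = 146.3 kips.
Governing: min(584.5, 305.8, 175.2, 146.3) = 146.3 kips → gross-section yield.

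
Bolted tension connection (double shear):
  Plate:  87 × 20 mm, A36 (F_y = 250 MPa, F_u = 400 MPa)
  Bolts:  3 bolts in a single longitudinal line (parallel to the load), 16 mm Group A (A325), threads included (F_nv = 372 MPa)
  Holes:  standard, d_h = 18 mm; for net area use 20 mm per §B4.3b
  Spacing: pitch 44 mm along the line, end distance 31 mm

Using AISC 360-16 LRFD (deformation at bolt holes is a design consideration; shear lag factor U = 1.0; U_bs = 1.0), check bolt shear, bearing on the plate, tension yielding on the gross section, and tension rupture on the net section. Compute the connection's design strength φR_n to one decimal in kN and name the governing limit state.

Bolt shear: A_b = π(16)²/4 = 201.06 mm². φR_n = 0.75 × 372 × 201.06 × 3 × 2 = 336.6 kN.
Bearing (20 mm plate, F_u = 400 MPa): end bolts L_c = 31 − 18/2 = 22, R_n = min(1.2×22×20×400, 2.4×16×20×400) = 211.2 kN/bolt; interior L_c = 44 − 18 = 26, R_n = 249.6 kN/bolt. φR_n = 0.75 × (1×211.2 + 2×249.6) = 532.8 kN.
Tension yield (gross): A_g = 87×20 = 1740 mm². φR_n = 0.90 × 250 × 1740 = 391.5 kN.
Tension rupture (net): A_n = (87 − 1×20)×20 = 1340 mm² (U = 1.0, A_e = A_n). φR_n = 0.75 × 400 × 1340 = 402.0 kN.
Governing: min(336.6, 532.8, 391.5, 402.0) = 336.6 kN → bolt shear.

336.6 kN (bolt shear governs)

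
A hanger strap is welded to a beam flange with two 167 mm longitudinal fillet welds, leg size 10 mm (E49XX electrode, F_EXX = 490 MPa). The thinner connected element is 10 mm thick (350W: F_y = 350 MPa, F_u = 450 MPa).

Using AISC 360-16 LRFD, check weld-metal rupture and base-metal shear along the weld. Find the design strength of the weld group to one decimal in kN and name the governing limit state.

520.7 kN (weld metal governs)

Weld metal: throat = 0.707×10 = 7.07 mm, L = 2×167 = 334 mm. φR_n = 0.75 × 0.6 × 490 × 7.07 × 334 = 520.7 kN.
Base metal shear (10 mm plate): yield φR_n = 1.0×0.6×350×10×334 = 701.4 kN; rupture φR_n = 0.75×0.6×450×10×334 = 676.4 kN; take 676.4 kN (rupture).
Governing: min(520.7, 676.4) = 520.7 kN → weld metal.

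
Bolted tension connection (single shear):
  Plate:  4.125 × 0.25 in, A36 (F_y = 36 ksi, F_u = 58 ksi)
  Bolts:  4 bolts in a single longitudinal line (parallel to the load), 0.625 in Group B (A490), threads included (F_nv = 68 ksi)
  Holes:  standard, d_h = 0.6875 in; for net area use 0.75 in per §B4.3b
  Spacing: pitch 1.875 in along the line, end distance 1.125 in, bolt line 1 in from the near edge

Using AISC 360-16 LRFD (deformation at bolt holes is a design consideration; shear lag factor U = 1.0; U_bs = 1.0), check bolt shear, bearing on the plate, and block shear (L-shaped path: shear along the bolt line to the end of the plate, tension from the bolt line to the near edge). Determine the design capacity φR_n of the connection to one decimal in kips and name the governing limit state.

33.7 kips (block shear governs)

Bolt shear: A_b = π(0.625)²/4 = 0.3068 in². φR_n = 0.75 × 68 × 0.3068 × 4 × 1 = 62.6 kips.
Bearing (0.25 in plate, F_u = 58 ksi): end bolts L_c = 1.125 − 0.6875/2 = 0.78125, R_n = min(1.2×0.78125×0.25×58, 2.4×0.625×0.25×58) = 13.594 kips/bolt; interior L_c = 1.875 − 0.6875 = 1.1875, R_n = 20.663 kips/bolt. φR_n = 0.75 × (1×13.594 + 3×20.663) = 56.7 kips.
Block shear: shear path 1×[1.125+3×1.875] = 1×6.75 in, A_gv = 1.6875, A_nv = 1×(6.75 − 3.5×0.75)×0.25 = 1.0313 in²; tension to near edge: (1 − 0.5×0.75)×0.25 = 0.15625 in². R_n = min(0.6×58×1.0313, 0.6×36×1.6875) + 1.0×58×0.15625 = min(35.889, 36.45) + 9.0625 = 44.952 kips. φR_n = 0.75 × 44.952 = 33.7 kips.
Governing: min(62.6, 56.7, 33.7) = 33.7 kips → block shear.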